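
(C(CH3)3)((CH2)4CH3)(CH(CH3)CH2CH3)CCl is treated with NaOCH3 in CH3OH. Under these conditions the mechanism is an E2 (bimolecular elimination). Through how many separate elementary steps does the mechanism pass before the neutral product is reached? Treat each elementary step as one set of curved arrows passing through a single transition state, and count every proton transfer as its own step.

1

Step 1: Concerted anti-periplanar elimination: CH3O⁻ abstracts a β-H while Cl⁻ leaves, and the C–H electrons become the new C=C π bond — all in a single transition state.
Total: 1 elementary step.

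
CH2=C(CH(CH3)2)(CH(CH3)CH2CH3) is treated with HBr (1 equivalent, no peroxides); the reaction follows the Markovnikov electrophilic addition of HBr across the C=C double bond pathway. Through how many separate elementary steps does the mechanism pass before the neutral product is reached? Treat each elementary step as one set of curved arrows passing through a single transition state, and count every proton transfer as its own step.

2

Step 1: Electrophilic addition begins with the π(C=C) electrons forming a bond to the proton of HBr. Following Markovnikov's rule, the resulting cation is tertiary. The H–Br bond breaks heterolytically, releasing Br⁻.
(No 1,2-shift: no single shift to an adjacent carbon would give a more stable cation.)
Step 2: Br⁻ captures the cation: a lone pair on Br⁻ fills the empty p orbital, producing the alkyl halide product.
Total: 2 elementary steps.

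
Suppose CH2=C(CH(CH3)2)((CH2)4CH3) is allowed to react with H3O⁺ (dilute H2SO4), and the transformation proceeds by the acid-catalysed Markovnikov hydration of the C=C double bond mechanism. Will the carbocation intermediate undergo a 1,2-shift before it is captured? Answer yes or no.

no

The first-formed carbocation is tertiary.
No single 1,2-shift to an adjacent carbon would produce a more-substituted cation than the one already present, so no rearrangement occurs.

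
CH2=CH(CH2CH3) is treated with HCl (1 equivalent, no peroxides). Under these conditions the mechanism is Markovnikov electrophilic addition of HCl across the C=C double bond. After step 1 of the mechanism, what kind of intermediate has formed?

Step 1: The π electrons of the C=C bond attack a proton of HCl; Markovnikov addition places the new C–H on the less-substituted alkene carbon, so the positive charge ends up on the more-substituted carbon — a secondary carbocation. The H–Cl bond breaks heterolytically, releasing Cl⁻.
After step 1 the species present is a secondary carbocation.

secondary carbocation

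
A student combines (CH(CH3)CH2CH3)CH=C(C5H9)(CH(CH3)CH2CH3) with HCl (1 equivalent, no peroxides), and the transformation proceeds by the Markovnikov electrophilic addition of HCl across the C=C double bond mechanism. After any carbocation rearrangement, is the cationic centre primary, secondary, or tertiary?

tertiary

Step 1: Electrophilic addition begins with the π(C=C) electrons forming a bond to the proton of HCl. Following Markovnikov's rule, the resulting cation is tertiary. The H–Cl bond breaks heterolytically, releasing Cl⁻.
No single 1,2-shift to an adjacent carbon would give a more-substituted cation, so no rearrangement occurs.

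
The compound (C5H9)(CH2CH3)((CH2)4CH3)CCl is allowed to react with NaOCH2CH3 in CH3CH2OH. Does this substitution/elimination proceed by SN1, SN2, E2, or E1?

Conditions: a strong base with a tertiary substrate bearing a β-hydrogen.
These conditions are the textbook signature of the E2 pathway.
A strong (often hindered) base removes a β-H in concert with loss of the leaving group — bimolecular elimination.

E2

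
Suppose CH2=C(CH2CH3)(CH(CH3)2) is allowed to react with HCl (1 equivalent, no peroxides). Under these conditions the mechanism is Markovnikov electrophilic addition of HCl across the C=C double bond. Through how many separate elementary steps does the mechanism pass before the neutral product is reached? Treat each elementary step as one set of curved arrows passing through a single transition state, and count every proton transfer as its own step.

Step 1: Protonation of the alkene by HCl: the π bond acts as the nucleophile and picks up H⁺, giving the more stable (Markovnikov) tertiary carbocation. The H–Cl bond breaks heterolytically, releasing Cl⁻.
(No 1,2-shift: no single shift to an adjacent carbon would give a more stable cation.)
Step 2: The Cl⁻ anion donates a lone pair to the carbocation, forming the new C–Cl σ-bond and giving the neutral alkyl halide.
Total: 2 elementary steps.

2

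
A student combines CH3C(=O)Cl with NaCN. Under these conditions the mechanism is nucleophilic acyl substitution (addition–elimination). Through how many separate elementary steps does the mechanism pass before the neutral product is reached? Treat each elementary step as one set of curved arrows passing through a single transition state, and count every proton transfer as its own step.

Step 1: Nucleophilic addition of CN⁻ to the acyl carbon breaks the π(C=O) bond and yields a tetrahedral, anionic intermediate.
Step 2: Collapse of the tetrahedral intermediate: the alkoxide oxygen pushes its lone pair back to re-form C=O while Cl⁻ leaves.
Total: 2 elementary steps.

2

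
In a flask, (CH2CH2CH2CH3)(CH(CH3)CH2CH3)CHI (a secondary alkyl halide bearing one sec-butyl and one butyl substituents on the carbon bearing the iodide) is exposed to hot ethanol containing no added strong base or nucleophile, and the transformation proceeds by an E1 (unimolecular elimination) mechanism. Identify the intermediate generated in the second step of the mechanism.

Step 1: The C–I bond breaks with both electrons going to the iodide; I⁻ leaves and a secondary carbocation remains.
Step 2: A hydride (H with its bonding pair) migrates from the adjacent sec-butyl carbon to the cationic centre — a 1,2-hydride shift — upgrading the secondary cation to a tertiary one.
After step 2 the species present is a tertiary carbocation.

tertiary carbocation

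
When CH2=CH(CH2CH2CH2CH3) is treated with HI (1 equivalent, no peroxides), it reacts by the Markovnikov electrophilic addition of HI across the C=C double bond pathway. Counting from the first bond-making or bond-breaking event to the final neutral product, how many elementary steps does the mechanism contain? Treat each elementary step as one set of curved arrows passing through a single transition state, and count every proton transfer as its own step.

Step 1: Electrophilic addition begins with the π(C=C) electrons forming a bond to the proton of HI. Following Markovnikov's rule, the resulting cation is secondary. The H–I bond breaks heterolytically, releasing I⁻.
(No 1,2-shift: no single shift to an adjacent carbon would give a more stable cation.)
Step 2: Nucleophilic attack by I⁻ on the carbocation completes the addition, giving R–I.
Total: 2 elementary steps.

2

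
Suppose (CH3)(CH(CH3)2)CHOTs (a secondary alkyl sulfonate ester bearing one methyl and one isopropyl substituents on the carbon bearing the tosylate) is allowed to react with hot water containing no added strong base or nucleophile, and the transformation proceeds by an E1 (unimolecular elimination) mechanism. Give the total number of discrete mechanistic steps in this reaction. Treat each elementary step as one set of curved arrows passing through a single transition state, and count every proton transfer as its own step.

3

Step 1: Ionisation: the C–O σ-bond cleaves heterolytically; both bonding electrons depart with TsO⁻, leaving a secondary carbocation at the α-carbon.
Step 2: A hydride (H with its bonding pair) migrates from the adjacent isopropyl carbon to the cationic centre — a 1,2-hydride shift — upgrading the secondary cation to a tertiary one.
Step 3: A weak base (a water molecule from the solvent) removes a proton from a carbon adjacent to the cationic centre; the electrons of that C–H bond become the new π(C=C) bond, giving the alkene.
Total: 3 elementary steps.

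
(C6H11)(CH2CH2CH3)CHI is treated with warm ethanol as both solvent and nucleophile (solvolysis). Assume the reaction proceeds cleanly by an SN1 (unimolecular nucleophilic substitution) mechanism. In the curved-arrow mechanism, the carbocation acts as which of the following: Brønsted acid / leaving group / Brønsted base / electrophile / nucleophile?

Step 3: Nucleophilic capture: the oxygen of CH3CH2OH bonds to the cationic carbon, producing an oxonium-ion intermediate.
The carbocation accepts an electron pair into an empty or π* orbital — it is the electrophile.

electrophile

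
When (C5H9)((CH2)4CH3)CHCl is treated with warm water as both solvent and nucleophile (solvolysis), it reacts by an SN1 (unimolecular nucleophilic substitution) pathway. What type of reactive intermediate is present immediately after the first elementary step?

secondary carbocation

Step 1: Unassisted departure of Cl⁻ (taking the C–Cl bonding pair) generates a secondary carbocation.
After step 1 the species present is a secondary carbocation.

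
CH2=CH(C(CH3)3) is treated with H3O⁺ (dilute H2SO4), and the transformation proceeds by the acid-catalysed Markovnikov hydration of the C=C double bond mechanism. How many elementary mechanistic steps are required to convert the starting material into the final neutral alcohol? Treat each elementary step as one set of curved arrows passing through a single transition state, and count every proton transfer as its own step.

Step 1: Electrophilic addition begins with the π(C=C) electrons forming a bond to the proton of H3O⁺. Following Markovnikov's rule, the resulting cation is secondary. H2O is released.
Step 2: Carbocation rearrangement: a 1,2-methyl shift from the adjacent tert-butyl carbon converts the initially-formed secondary cation into the more stable tertiary cation.
Step 3: Water acts as the nucleophile: an oxygen lone pair bonds to the cationic carbon, giving an oxonium-ion intermediate.
Step 4: Deprotonation of the oxonium ion by a water molecule delivers the neutral alcohol and regenerates the acid catalyst.
Total: 4 elementary steps.

4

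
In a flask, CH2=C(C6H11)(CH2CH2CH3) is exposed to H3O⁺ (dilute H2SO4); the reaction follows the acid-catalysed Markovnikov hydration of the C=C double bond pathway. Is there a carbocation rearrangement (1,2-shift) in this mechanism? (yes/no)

The first-formed carbocation is tertiary.
No single 1,2-shift to an adjacent carbon would produce a more-substituted cation than the one already present, so no rearrangement occurs.

no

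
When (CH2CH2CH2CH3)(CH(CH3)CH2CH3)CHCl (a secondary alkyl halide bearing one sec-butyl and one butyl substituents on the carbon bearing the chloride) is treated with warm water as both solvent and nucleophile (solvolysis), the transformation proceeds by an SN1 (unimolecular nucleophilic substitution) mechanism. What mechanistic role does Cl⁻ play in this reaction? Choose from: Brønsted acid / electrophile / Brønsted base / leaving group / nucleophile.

leaving group

Step 1: Rate-determining heterolysis of the C–Cl bond gives Cl⁻ and a secondary carbocation.
Cl⁻ departs with both electrons of the breaking σ-bond — that is the definition of a leaving group.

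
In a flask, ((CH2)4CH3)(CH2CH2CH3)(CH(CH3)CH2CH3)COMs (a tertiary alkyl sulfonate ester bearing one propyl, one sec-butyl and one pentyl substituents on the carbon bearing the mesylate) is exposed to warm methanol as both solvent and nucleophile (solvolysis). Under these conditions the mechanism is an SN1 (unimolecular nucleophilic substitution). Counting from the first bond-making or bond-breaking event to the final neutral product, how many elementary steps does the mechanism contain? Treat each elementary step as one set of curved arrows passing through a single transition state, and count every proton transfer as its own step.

3

Step 1: Rate-determining heterolysis of the C–O bond gives MsO⁻ and a tertiary carbocation.
(No 1,2-shift: no single shift to an adjacent carbon would give a more stable cation.)
Step 2: A lone pair on the oxygen of CH3OH attacks the carbocation, forming a new C–O σ-bond and an oxonium ion.
Step 3: A second solvent molecule removes the proton on oxygen, giving the neutral ether product.
Total: 3 elementary steps.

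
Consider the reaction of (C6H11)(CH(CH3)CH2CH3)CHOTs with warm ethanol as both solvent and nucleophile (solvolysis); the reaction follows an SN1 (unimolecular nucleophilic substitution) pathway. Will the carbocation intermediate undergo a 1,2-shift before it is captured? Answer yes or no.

The first-formed carbocation is secondary.
The adjacent cyclohexyl carbon already bears 2 other carbon substituents and has a hydrogen to migrate; after a 1,2-hydride shift from that carbon the positive charge sits on a tertiary centre.
Tertiary is more stable than secondary, so the shift occurs.

yes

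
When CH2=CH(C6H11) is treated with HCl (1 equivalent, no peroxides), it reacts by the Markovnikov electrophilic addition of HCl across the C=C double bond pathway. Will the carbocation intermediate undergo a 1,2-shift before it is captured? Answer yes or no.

yes

The first-formed carbocation is secondary.
The adjacent cyclohexyl carbon already bears 2 other carbon substituents and has a hydrogen to migrate; after a 1,2-hydride shift from that carbon the positive charge sits on a tertiary centre.
Tertiary is more stable than secondary, so the shift occurs.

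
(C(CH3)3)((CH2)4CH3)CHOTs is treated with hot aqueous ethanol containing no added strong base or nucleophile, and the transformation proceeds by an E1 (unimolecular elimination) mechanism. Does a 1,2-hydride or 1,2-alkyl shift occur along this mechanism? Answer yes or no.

yes

The first-formed carbocation is secondary.
The adjacent tert-butyl carbon has no hydrogen but bears methyl groups; migration of one methyl with its bonding pair (a 1,2-methyl shift) places the charge on a tertiary centre.
Tertiary is more stable than secondary, so the shift occurs.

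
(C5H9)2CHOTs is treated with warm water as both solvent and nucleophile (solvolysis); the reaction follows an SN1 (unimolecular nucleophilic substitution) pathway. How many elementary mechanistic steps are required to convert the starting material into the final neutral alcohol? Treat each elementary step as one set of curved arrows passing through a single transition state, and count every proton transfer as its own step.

4

Step 1: Rate-determining heterolysis of the C–O bond gives TsO⁻ and a secondary carbocation.
Step 2: A hydride (H with its bonding pair) migrates from the adjacent cyclopentyl carbon to the cationic centre — a 1,2-hydride shift — upgrading the secondary cation to a tertiary one.
Step 3: A lone pair on the oxygen of H2O attacks the carbocation, forming a new C–O σ-bond and an oxonium ion.
Step 4: A second solvent molecule removes the proton on oxygen, giving the neutral alcohol product.
Total: 4 elementary steps.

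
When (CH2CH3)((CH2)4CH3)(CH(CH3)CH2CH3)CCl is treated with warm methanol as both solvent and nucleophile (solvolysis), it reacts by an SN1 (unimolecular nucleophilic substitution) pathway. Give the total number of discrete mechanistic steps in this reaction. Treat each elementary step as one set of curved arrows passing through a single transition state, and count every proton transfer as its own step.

Step 1: Ionisation: the C–Cl σ-bond cleaves heterolytically; both bonding electrons depart with Cl⁻, leaving a tertiary carbocation at the α-carbon.
(No 1,2-shift: no single shift to an adjacent carbon would give a more stable cation.)
Step 2: A lone pair on the oxygen of CH3OH attacks the carbocation, forming a new C–O σ-bond and an oxonium ion.
Step 3: Proton transfer from the O–H of the oxonium ion to a solvent molecule delivers the neutral ether.
Total: 3 elementary steps.

3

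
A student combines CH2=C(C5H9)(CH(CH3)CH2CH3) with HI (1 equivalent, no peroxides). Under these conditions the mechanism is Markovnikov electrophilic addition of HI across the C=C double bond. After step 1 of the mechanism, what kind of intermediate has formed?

Step 1: Protonation of the alkene by HI: the π bond acts as the nucleophile and picks up H⁺, giving the more stable (Markovnikov) tertiary carbocation. The H–I bond breaks heterolytically, releasing I⁻.
After step 1 the species present is a tertiary carbocation.

tertiary carbocation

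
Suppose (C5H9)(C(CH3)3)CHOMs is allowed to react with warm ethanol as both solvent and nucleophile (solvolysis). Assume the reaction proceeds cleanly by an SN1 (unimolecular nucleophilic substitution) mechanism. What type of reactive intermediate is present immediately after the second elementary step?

tertiary carbocation

Step 1: The C–O bond breaks with both electrons going to the mesylate; MsO⁻ leaves and a secondary carbocation remains.
Step 2: Carbocation rearrangement: a 1,2-hydride shift from the adjacent cyclopentyl carbon converts the initially-formed secondary cation into the more stable tertiary cation.
After step 2 the species present is a tertiary carbocation.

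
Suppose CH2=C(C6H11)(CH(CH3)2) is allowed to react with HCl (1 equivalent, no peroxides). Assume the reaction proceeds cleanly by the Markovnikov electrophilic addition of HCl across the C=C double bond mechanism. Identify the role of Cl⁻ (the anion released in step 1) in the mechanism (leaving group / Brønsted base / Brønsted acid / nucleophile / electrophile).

Step 2: Nucleophilic attack by Cl⁻ on the carbocation completes the addition, giving R–Cl.
Cl⁻ (the anion released in step 1) donates an electron pair to form a new σ-bond to carbon — it is the nucleophile.

nucleophile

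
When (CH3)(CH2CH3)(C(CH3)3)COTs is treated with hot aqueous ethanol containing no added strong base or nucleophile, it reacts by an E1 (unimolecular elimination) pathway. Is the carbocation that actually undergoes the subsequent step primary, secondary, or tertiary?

Step 1: Unassisted departure of TsO⁻ (taking the C–O bonding pair) generates a tertiary carbocation.
No single 1,2-shift to an adjacent carbon would give a more-substituted cation, so no rearrangement occurs.

tertiary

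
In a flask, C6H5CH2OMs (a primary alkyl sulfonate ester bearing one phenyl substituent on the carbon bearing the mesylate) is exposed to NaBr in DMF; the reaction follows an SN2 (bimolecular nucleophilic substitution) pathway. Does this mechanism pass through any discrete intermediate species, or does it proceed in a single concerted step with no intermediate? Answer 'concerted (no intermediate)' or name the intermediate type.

concerted (no intermediate)

Backside attack by Br⁻ on the carbon bearing the mesylate: the new C–Br bond forms as the C–O bond breaks, with Walden inversion at carbon.
All bond changes occur in one transition state; no discrete intermediate is formed.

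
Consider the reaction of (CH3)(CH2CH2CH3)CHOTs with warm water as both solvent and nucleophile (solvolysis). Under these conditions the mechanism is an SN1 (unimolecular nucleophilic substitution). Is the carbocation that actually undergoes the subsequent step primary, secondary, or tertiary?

Step 1: The C–O bond breaks with both electrons going to the tosylate; TsO⁻ leaves and a secondary carbocation remains.
No single 1,2-shift to an adjacent carbon would give a more-substituted cation, so no rearrangement occurs.

secondary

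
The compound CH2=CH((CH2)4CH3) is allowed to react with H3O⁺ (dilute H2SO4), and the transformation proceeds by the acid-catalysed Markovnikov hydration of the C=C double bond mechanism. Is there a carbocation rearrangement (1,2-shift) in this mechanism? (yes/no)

The first-formed carbocation is secondary.
No single 1,2-shift to an adjacent carbon would produce a more-substituted cation than the one already present, so no rearrangement occurs.

no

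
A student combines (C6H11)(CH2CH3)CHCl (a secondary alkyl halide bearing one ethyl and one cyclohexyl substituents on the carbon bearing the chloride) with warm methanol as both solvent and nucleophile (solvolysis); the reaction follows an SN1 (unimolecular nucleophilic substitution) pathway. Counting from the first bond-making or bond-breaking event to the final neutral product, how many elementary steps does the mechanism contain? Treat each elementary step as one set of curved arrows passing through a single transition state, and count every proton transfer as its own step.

4

Step 1: Unassisted departure of Cl⁻ (taking the C–Cl bonding pair) generates a secondary carbocation.
Step 2: Carbocation rearrangement: a 1,2-hydride shift from the adjacent cyclohexyl carbon converts the initially-formed secondary cation into the more stable tertiary cation.
Step 3: Nucleophilic capture: the oxygen of CH3OH bonds to the cationic carbon, producing an oxonium-ion intermediate.
Step 4: Proton transfer from the O–H of the oxonium ion to a solvent molecule delivers the neutral ether.
Total: 4 elementary steps.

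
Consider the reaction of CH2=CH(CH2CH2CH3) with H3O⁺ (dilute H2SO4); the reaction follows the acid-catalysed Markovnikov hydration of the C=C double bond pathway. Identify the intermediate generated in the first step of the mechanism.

secondary carbocation

Step 1: Protonation of the alkene by H3O⁺: the π bond acts as the nucleophile and picks up H⁺, giving the more stable (Markovnikov) secondary carbocation. H2O is released.
After step 1 the species present is a secondary carbocation.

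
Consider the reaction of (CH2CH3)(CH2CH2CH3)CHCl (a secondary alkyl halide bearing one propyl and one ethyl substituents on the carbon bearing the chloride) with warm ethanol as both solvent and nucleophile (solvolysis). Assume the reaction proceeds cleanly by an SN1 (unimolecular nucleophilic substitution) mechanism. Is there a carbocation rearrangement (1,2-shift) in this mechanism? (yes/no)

no

The first-formed carbocation is secondary.
No single 1,2-shift to an adjacent carbon would produce a more-substituted cation than the one already present, so no rearrangement occurs.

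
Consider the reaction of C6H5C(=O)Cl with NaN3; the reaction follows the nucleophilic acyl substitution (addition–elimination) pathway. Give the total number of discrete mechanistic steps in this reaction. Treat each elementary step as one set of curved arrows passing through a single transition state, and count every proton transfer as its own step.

Step 1: Nucleophilic addition of N3⁻ to the acyl carbon breaks the π(C=O) bond and yields a tetrahedral, anionic intermediate.
Step 2: Collapse of the tetrahedral intermediate: the alkoxide oxygen pushes its lone pair back to re-form C=O while Cl⁻ leaves.
Total: 2 elementary steps.

2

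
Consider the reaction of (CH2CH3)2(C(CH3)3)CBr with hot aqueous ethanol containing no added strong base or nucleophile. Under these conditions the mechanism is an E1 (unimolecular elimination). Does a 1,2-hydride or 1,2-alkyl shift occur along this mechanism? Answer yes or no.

The first-formed carbocation is tertiary.
No single 1,2-shift to an adjacent carbon would produce a more-substituted cation than the one already present, so no rearrangement occurs.

no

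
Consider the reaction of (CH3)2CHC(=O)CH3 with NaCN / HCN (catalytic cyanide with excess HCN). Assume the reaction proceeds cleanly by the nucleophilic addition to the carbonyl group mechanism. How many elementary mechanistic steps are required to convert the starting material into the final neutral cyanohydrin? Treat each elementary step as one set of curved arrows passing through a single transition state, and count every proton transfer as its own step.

Step 1: A lone pair / filled orbital on CN⁻ attacks the electrophilic carbonyl carbon; the π(C=O) electrons shift onto oxygen, producing a tetrahedral alkoxide intermediate.
Step 2: The alkoxide oxygen removes a proton from HCN present in the mixture, giving a cyanohydrin and regenerating CN⁻.
Total: 2 elementary steps.

2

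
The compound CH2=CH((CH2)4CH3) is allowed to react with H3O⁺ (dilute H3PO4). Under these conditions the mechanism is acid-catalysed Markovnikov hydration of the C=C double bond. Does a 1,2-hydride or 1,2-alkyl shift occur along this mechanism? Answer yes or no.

no

The first-formed carbocation is secondary.
No single 1,2-shift to an adjacent carbon would produce a more-substituted cation than the one already present, so no rearrangement occurs.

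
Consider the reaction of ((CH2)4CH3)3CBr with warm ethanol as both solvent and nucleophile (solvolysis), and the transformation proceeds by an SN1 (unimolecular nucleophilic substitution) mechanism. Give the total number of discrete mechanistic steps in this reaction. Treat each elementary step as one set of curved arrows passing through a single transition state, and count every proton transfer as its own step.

3

Step 1: Unassisted departure of Br⁻ (taking the C–Br bonding pair) generates a tertiary carbocation.
(No 1,2-shift: no single shift to an adjacent carbon would give a more stable cation.)
Step 2: A lone pair on the oxygen of CH3CH2OH attacks the carbocation, forming a new C–O σ-bond and an oxonium ion.
Step 3: A second solvent molecule removes the proton on oxygen, giving the neutral ether product.
Total: 3 elementary steps.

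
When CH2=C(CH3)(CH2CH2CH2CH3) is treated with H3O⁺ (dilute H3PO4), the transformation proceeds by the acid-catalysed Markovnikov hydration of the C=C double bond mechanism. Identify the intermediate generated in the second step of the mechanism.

Step 1: The π electrons of the C=C bond attack a proton of H3O⁺; Markovnikov addition places the new C–H on the less-substituted alkene carbon, so the positive charge ends up on the more-substituted carbon — a tertiary carbocation. H2O is released.
Step 2: Water acts as the nucleophile: an oxygen lone pair bonds to the cationic carbon, giving an oxonium-ion intermediate.
After step 2 the species present is an oxonium ion.

oxonium ion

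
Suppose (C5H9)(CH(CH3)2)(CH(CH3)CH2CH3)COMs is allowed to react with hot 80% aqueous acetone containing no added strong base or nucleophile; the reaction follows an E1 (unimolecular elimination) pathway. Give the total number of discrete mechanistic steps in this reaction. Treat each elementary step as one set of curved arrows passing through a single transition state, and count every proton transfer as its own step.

Step 1: Rate-determining heterolysis of the C–O bond gives MsO⁻ and a tertiary carbocation.
(No 1,2-shift: no single shift to an adjacent carbon would give a more stable cation.)
Step 2: A water molecule (solvent) deprotonates a β-carbon; as the C–H bond breaks, those electrons form the new alkene π bond.
Total: 2 elementary steps.

2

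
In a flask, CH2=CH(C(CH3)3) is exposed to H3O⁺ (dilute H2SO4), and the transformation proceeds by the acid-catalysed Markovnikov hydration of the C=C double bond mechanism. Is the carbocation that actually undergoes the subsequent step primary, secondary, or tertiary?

tertiary

Step 1: Electrophilic addition begins with the π(C=C) electrons forming a bond to the proton of H3O⁺. Following Markovnikov's rule, the resulting cation is secondary. H2O is released.
Step 2: Carbocation rearrangement: a 1,2-methyl shift from the adjacent tert-butyl carbon converts the initially-formed secondary cation into the more stable tertiary cation.
The cation rearranges from secondary to tertiary via a 1,2-methyl shift from the adjacent tert-butyl carbon; the tertiary cation is what reacts next.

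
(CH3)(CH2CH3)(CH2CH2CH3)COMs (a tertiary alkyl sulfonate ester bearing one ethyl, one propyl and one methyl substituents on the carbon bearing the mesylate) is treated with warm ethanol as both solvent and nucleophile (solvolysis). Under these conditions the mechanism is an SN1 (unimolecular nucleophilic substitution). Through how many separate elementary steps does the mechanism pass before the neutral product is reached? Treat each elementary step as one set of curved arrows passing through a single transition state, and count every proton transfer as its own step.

Step 1: The C–O bond breaks with both electrons going to the mesylate; MsO⁻ leaves and a tertiary carbocation remains.
(No 1,2-shift: no single shift to an adjacent carbon would give a more stable cation.)
Step 2: A lone pair on the oxygen of CH3CH2OH attacks the carbocation, forming a new C–O σ-bond and an oxonium ion.
Step 3: A second solvent molecule removes the proton on oxygen, giving the neutral ether product.
Total: 3 elementary steps.

3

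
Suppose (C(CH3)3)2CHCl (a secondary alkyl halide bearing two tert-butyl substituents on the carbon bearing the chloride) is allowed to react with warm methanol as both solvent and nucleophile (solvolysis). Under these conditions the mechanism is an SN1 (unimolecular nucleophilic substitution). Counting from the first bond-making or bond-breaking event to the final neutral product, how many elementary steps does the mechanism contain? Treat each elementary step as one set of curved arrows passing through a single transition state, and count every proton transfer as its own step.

4

Step 1: Unassisted departure of Cl⁻ (taking the C–Cl bonding pair) generates a secondary carbocation.
Step 2: Carbocation rearrangement: a 1,2-methyl shift from the adjacent tert-butyl carbon converts the initially-formed secondary cation into the more stable tertiary cation.
Step 3: A lone pair on the oxygen of CH3OH attacks the carbocation, forming a new C–O σ-bond and an oxonium ion.
Step 4: Proton transfer from the O–H of the oxonium ion to a solvent molecule delivers the neutral ether.
Total: 4 elementary steps.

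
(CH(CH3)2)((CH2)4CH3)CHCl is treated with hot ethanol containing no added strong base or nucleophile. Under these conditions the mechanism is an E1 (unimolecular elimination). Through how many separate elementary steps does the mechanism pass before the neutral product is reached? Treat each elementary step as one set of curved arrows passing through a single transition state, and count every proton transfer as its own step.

Step 1: Unassisted departure of Cl⁻ (taking the C–Cl bonding pair) generates a secondary carbocation.
Step 2: Carbocation rearrangement: a 1,2-hydride shift from the adjacent isopropyl carbon converts the initially-formed secondary cation into the more stable tertiary cation.
Step 3: A weak base (an ethanol molecule from the solvent) removes a proton from a carbon adjacent to the cationic centre; the electrons of that C–H bond become the new π(C=C) bond, giving the alkene.
Total: 3 elementary steps.

3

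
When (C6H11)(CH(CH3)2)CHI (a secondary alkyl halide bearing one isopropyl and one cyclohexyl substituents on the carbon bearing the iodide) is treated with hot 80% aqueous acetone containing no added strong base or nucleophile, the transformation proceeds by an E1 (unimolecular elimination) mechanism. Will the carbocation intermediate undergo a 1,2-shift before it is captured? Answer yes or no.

yes

The first-formed carbocation is secondary.
The adjacent isopropyl carbon already bears 2 other carbon substituents and has a hydrogen to migrate; after a 1,2-hydride shift from that carbon the positive charge sits on a tertiary centre.
Tertiary is more stable than secondary, so the shift occurs.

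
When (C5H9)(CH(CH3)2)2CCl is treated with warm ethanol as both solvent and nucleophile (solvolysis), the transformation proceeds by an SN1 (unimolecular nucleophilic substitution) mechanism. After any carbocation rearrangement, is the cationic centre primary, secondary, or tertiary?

Step 1: The C–Cl bond breaks with both electrons going to the chloride; Cl⁻ leaves and a tertiary carbocation remains.
No single 1,2-shift to an adjacent carbon would give a more-substituted cation, so no rearrangement occurs.

tertiary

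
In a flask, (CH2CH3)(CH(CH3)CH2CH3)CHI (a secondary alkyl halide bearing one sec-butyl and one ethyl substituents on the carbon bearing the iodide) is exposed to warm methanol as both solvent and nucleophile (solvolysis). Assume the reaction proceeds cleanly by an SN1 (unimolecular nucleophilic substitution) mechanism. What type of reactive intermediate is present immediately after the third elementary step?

oxonium ion

Step 1: Unassisted departure of I⁻ (taking the C–I bonding pair) generates a secondary carbocation.
Step 2: A 1,2-hydride shift from the adjacent sec-butyl carbon moves the positive charge from the secondary centre to an adjacent carbon, generating a more stable tertiary carbocation.
Step 3: Nucleophilic capture: the oxygen of CH3OH bonds to the cationic carbon, producing an oxonium-ion intermediate.
After step 3 the species present is an oxonium ion.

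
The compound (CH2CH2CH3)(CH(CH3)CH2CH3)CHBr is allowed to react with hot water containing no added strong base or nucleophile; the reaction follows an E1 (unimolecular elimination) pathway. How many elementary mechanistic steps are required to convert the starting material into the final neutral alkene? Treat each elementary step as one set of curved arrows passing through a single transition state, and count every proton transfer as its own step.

3

Step 1: Unassisted departure of Br⁻ (taking the C–Br bonding pair) generates a secondary carbocation.
Step 2: Carbocation rearrangement: a 1,2-hydride shift from the adjacent sec-butyl carbon converts the initially-formed secondary cation into the more stable tertiary cation.
Step 3: Loss of a β-proton to a water molecule of the solvent: the C–H bonding pair collapses toward the cationic carbon to form the C=C π bond, yielding the alkene.
Total: 3 elementary steps.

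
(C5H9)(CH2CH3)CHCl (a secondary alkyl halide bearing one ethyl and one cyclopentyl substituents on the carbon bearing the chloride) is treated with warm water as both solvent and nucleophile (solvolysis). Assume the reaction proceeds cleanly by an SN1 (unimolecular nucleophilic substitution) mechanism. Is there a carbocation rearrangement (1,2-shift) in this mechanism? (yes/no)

The first-formed carbocation is secondary.
The adjacent cyclopentyl carbon already bears 2 other carbon substituents and has a hydrogen to migrate; after a 1,2-hydride shift from that carbon the positive charge sits on a tertiary centre.
Tertiary is more stable than secondary, so the shift occurs.

yes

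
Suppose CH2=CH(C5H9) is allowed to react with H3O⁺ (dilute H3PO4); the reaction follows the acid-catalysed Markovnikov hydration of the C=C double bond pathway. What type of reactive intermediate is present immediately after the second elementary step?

tertiary carbocation

Step 1: Protonation of the alkene by H3O⁺: the π bond acts as the nucleophile and picks up H⁺, giving the more stable (Markovnikov) secondary carbocation. H2O is released.
Step 2: Carbocation rearrangement: a 1,2-hydride shift from the adjacent cyclopentyl carbon converts the initially-formed secondary cation into the more stable tertiary cation.
After step 2 the species present is a tertiary carbocation.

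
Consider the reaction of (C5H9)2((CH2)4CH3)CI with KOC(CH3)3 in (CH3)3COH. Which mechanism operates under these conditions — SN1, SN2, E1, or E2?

E2

Conditions: a strong/bulky base with a tertiary substrate bearing a β-hydrogen.
These conditions are the textbook signature of the E2 pathway.
A strong (often hindered) base removes a β-H in concert with loss of the leaving group — bimolecular elimination.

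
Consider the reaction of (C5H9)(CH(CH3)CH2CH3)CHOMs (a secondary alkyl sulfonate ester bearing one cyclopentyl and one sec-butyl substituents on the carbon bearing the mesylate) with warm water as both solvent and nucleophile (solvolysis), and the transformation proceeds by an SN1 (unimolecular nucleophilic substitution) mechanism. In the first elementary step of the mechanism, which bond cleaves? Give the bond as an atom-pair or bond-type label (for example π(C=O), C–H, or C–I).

C–O

Step 1: Rate-determining heterolysis of the C–O bond gives MsO⁻ and a secondary carbocation.
The bond broken in this step is the C–O bond.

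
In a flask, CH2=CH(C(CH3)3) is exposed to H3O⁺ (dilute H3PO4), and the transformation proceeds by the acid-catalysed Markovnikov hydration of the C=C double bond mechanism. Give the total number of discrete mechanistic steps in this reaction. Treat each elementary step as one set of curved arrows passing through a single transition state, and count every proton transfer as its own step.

4

Step 1: The π electrons of the C=C bond attack a proton of H3O⁺; Markovnikov addition places the new C–H on the less-substituted alkene carbon, so the positive charge ends up on the more-substituted carbon — a secondary carbocation. H2O is released.
Step 2: A methyl group with its bonding pair migrates from the adjacent tert-butyl carbon to the cationic centre — a 1,2-methyl shift — upgrading the secondary cation to a tertiary one.
Step 3: A lone pair on the oxygen of H2O attacks the carbocation, forming a C–O bond and an oxonium ion (a protonated alcohol).
Step 4: H2O removes a proton from the oxonium oxygen, regenerating H3O⁺ and giving the neutral alcohol.
Total: 4 elementary steps.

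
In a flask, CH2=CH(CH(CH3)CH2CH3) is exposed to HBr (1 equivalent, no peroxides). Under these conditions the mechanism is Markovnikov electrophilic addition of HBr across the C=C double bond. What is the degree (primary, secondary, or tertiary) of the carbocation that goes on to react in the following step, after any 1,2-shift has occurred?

tertiary

Step 1: Protonation of the alkene by HBr: the π bond acts as the nucleophile and picks up H⁺, giving the more stable (Markovnikov) secondary carbocation. The H–Br bond breaks heterolytically, releasing Br⁻.
Step 2: Carbocation rearrangement: a 1,2-hydride shift from the adjacent sec-butyl carbon converts the initially-formed secondary cation into the more stable tertiary cation.
The cation rearranges from secondary to tertiary via a 1,2-hydride shift from the adjacent sec-butyl carbon; the tertiary cation is what reacts next.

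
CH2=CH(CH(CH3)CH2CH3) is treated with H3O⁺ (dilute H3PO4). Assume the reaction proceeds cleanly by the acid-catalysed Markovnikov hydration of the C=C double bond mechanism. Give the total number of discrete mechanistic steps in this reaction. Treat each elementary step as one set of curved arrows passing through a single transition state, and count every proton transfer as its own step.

4

Step 1: Protonation of the alkene by H3O⁺: the π bond acts as the nucleophile and picks up H⁺, giving the more stable (Markovnikov) secondary carbocation. H2O is released.
Step 2: A hydride (H with its bonding pair) migrates from the adjacent sec-butyl carbon to the cationic centre — a 1,2-hydride shift — upgrading the secondary cation to a tertiary one.
Step 3: Nucleophilic capture of the cation by H2O produces the protonated alcohol (an oxonium ion).
Step 4: Proton transfer from the O–H of the oxonium ion to H2O completes the catalytic cycle and yields the alcohol.
Total: 4 elementary steps.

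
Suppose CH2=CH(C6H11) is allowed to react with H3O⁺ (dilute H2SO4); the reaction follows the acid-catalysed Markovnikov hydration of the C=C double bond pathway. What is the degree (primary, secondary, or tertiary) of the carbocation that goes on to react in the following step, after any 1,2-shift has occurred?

tertiary

Step 1: Electrophilic addition begins with the π(C=C) electrons forming a bond to the proton of H3O⁺. Following Markovnikov's rule, the resulting cation is secondary. H2O is released.
Step 2: Carbocation rearrangement: a 1,2-hydride shift from the adjacent cyclohexyl carbon converts the initially-formed secondary cation into the more stable tertiary cation.
The cation rearranges from secondary to tertiary via a 1,2-hydride shift from the adjacent cyclohexyl carbon; the tertiary cation is what reacts next.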